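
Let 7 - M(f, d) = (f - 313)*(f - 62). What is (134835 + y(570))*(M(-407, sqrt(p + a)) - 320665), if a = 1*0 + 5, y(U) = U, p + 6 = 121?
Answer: -89142256890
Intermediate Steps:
p = 115 (p = -6 + 121 = 115)
a = 5 (a = 0 + 5 = 5)
M(f, d) = 7 - (-313 + f)*(-62 + f) (M(f, d) = 7 - (f - 313)*(f - 62) = 7 - (-313 + f)*(-62 + f))
(134835 + y(570))*(M(-407, sqrt(p + a)) - 320665) = (134835 + 570)*((-19399 - 1*(-407)**2 + 375*(-407)) - 320665) = 135405*((-19399 - 1*165649 - 152625) - 320665) = 135405*((-19399 - 165649 - 152625) - 320665) = 135405*(-337673 - 320665) = 135405*(-658338) = -89142256890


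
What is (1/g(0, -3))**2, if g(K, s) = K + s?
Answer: 1/9 ≈ 0.11111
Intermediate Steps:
(1/g(0, -3))**2 = (1/(0 - 3))**2 = (1/(-3))**2 = (-1/3)**2 = 1/9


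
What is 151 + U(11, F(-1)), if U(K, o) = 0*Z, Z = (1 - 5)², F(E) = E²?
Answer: 151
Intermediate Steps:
Z = 16 (Z = (-4)² = 16)
U(K, o) = 0 (U(K, o) = 0*16 = 0)
151 + U(11, F(-1)) = 151 + 0 = 151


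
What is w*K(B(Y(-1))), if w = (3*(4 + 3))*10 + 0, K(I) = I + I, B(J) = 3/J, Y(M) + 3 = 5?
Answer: 630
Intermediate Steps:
Y(M) = 2 (Y(M) = -3 + 5 = 2)
K(I) = 2*I
w = 210 (w = (3*7)*10 + 0 = 21*10 + 0 = 210 + 0 = 210)
w*K(B(Y(-1))) = 210*(2*(3/2)) = 210*3 = 630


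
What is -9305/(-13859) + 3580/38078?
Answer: 201965505/263861501 ≈ 0.76542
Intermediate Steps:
-9305/(-13859) + 3580/38078 = -9305*(-1/13859) + 3580*(1/38078) = 9305/13859 + 1790/19039 = 201965505/263861501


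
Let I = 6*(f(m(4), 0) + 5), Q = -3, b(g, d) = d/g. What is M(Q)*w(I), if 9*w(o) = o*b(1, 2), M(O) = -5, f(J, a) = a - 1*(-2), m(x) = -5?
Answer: -140/3 ≈ -46.667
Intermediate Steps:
f(J, a) = 2 + a (f(J, a) = a + 2 = 2 + a)
I = 42 (I = 6*((2 + 0) + 5) = 6*(2 + 5) = 6*7 = 42)
w(o) = 2*o/9 (w(o) = (o*(2/1))/9 = (o*(2*1))/9 = (o*2)/9 = (2*o)/9 = 2*o/9)
M(Q)*w(I) = -10*42/9 = -5*28/3 = -140/3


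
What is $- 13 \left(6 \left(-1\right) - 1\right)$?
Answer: $91$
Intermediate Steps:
$- 13 \left(6 \left(-1\right) - 1\right) = - 13 \left(-6 - 1\right) = \left(-13\right) \left(-7\right) = 91$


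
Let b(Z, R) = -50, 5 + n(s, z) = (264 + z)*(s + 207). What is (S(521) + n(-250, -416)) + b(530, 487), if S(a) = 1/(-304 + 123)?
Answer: 1173060/181 ≈ 6481.0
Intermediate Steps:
n(s, z) = -5 + (207 + s)*(264 + z) (n(s, z) = -5 + (264 + z)*(s + 207) = -5 + (264 + z)*(207 + s) = -5 + (207 + s)*(264 + z))
S(a) = -1/181 (S(a) = 1/(-181) = -1/181)
(S(521) + n(-250, -416)) + b(530, 487) = (-1/181 + (54643 + 207*(-416) + 264*(-250) - 250*(-416))) - 50 = (-1/181 + (54643 - 86112 - 66000 + 104000)) - 50 = (-1/181 + 6531) - 50 = 1182110/181 - 50 = 1173060/181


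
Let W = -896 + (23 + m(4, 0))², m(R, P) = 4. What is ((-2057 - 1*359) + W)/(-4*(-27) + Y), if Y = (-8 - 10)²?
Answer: -287/48 ≈ -5.9792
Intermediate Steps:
W = -167 (W = -896 + (23 + 4)² = -896 + 27² = -896 + 729 = -167)
Y = 324 (Y = (-18)² = 324)
((-2057 - 1*359) + W)/(-4*(-27) + Y) = ((-2057 - 1*359) - 167)/(-4*(-27) + 324) = ((-2057 - 359) - 167)/(108 + 324) = (-2416 - 167)/432 = -2583*1/432 = -287/48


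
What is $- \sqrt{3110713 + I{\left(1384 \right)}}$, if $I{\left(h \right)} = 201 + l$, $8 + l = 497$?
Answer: $- \sqrt{3111403} \approx -1763.9$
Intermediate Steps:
$l = 489$ ($l = -8 + 497 = 489$)
$I{\left(h \right)} = 690$ ($I{\left(h \right)} = 201 + 489 = 690$)
$- \sqrt{3110713 + I{\left(1384 \right)}} = - \sqrt{3110713 + 690} = - \sqrt{3111403}$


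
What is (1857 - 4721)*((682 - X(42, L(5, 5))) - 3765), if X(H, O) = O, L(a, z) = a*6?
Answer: 8915632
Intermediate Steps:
L(a, z) = 6*a
(1857 - 4721)*((682 - X(42, L(5, 5))) - 3765) = (1857 - 4721)*((682 - 6*5) - 3765) = -2864*((682 - 1*30) - 3765) = -2864*((682 - 30) - 3765) = -2864*(652 - 3765) = -2864*(-3113) = 8915632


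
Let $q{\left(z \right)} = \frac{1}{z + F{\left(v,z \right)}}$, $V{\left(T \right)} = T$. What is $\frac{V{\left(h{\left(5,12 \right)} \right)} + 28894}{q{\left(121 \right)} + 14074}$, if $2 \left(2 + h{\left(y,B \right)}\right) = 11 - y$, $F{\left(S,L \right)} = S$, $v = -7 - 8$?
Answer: $\frac{612574}{298369} \approx 2.0531$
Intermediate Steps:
$v = -15$ ($v = -7 - 8 = -15$)
$h{\left(y,B \right)} = \frac{7}{2} - \frac{y}{2}$ ($h{\left(y,B \right)} = -2 + \frac{11 - y}{2} = -2 - \left(- \frac{11}{2} + \frac{y}{2}\right) = \frac{7}{2} - \frac{y}{2}$)
$q{\left(z \right)} = \frac{1}{-15 + z}$ ($q{\left(z \right)} = \frac{1}{z - 15} = \frac{1}{-15 + z}$)
$\frac{V{\left(h{\left(5,12 \right)} \right)} + 28894}{q{\left(121 \right)} + 14074} = \frac{\left(\frac{7}{2} - \frac{5}{2}\right) + 28894}{\frac{1}{-15 + 121} + 14074} = \frac{\left(\frac{7}{2} - \frac{5}{2}\right) + 28894}{\frac{1}{106} + 14074} = \frac{1 + 28894}{\frac{1}{106} + 14074} = \frac{28895}{\frac{1491845}{106}} = 28895 \cdot \frac{106}{1491845} = \frac{612574}{298369}$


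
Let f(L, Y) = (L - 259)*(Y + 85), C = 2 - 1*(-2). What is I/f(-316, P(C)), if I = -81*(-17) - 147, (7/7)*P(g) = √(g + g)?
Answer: -4182/165991 + 492*√2/829955 ≈ -0.024356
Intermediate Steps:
C = 4 (C = 2 + 2 = 4)
P(g) = √2*√g (P(g) = √(g + g) = √(2*g) = √2*√g)
f(L, Y) = (-259 + L)*(85 + Y)
I = 1230 (I = 1377 - 147 = 1230)
I/f(-316, P(C)) = 1230/(-22015 - 259*√2*√4 + 85*(-316) - 316*√2*√4) = 1230/(-22015 - 259*√2*2 - 26860 - 316*√2*2) = 1230/(-22015 - 518*√2 - 26860 - 632*√2) = 1230/(-48875 - 1150*√2)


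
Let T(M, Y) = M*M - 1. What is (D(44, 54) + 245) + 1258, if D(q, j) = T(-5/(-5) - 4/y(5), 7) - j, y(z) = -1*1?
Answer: 1473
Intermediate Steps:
y(z) = -1
T(M, Y) = -1 + M**2 (T(M, Y) = M**2 - 1 = -1 + M**2)
D(q, j) = 24 - j (D(q, j) = (-1 + (-5/(-5) - 4/(-1))**2) - j = (-1 + (-5*(-1/5) - 4*(-1))**2) - j = (-1 + (1 + 4)**2) - j = (-1 + 5**2) - j = (-1 + 25) - j = 24 - j)
(D(44, 54) + 245) + 1258 = ((24 - 1*54) + 245) + 1258 = ((24 - 54) + 245) + 1258 = (-30 + 245) + 1258 = 215 + 1258 = 1473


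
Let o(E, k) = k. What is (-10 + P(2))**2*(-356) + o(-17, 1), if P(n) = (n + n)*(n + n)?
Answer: -12815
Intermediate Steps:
P(n) = 4*n**2 (P(n) = (2*n)*(2*n) = 4*n**2)
(-10 + P(2))**2*(-356) + o(-17, 1) = (-10 + 4*2**2)**2*(-356) + 1 = (-10 + 4*4)**2*(-356) + 1 = (-10 + 16)**2*(-356) + 1 = 6**2*(-356) + 1 = 36*(-356) + 1 = -12816 + 1 = -12815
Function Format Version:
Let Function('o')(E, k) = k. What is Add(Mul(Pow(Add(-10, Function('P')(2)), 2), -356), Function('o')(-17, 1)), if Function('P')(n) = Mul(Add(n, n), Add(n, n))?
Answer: -12815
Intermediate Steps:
Function('P')(n) = Mul(4, Pow(n, 2)) (Function('P')(n) = Mul(Mul(2, n), Mul(2, n)) = Mul(4, Pow(n, 2)))
Add(Mul(Pow(Add(-10, Function('P')(2)), 2), -356), Function('o')(-17, 1)) = Add(Mul(Pow(Add(-10, Mul(4, Pow(2, 2))), 2), -356), 1) = Add(Mul(Pow(Add(-10, Mul(4, 4)), 2), -356), 1) = Add(Mul(Pow(Add(-10, 16), 2), -356), 1) = Add(Mul(Pow(6, 2), -356), 1) = Add(Mul(36, -356), 1) = Add(-12816, 1) = -12815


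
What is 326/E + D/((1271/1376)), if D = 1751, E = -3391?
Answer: 8169779670/4309961 ≈ 1895.6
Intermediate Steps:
326/E + D/((1271/1376)) = 326/(-3391) + 1751/((1271/1376)) = 326*(-1/3391) + 1751/((1271*(1/1376))) = -326/3391 + 1751/(1271/1376) = -326/3391 + 1751*(1376/1271) = -326/3391 + 2409376/1271 = 8169779670/4309961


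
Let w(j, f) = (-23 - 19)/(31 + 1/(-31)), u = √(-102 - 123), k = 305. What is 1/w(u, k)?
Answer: -160/217 ≈ -0.73733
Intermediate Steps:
u = 15*I (u = √(-225) = 15*I ≈ 15.0*I)
w(j, f) = -217/160 (w(j, f) = -42/(31 - 1/31) = -42/960/31 = -42*31/960 = -217/160)
1/w(u, k) = 1/(-217/160) = -160/217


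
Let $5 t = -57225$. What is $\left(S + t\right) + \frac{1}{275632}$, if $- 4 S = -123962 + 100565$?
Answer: $- \frac{1542367763}{275632} \approx -5595.8$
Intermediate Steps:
$t = -11445$ ($t = \frac{1}{5} \left(-57225\right) = -11445$)
$S = \frac{23397}{4}$ ($S = - \frac{-123962 + 100565}{4} = \left(- \frac{1}{4}\right) \left(-23397\right) = \frac{23397}{4} \approx 5849.3$)
$\left(S + t\right) + \frac{1}{275632} = \left(\frac{23397}{4} - 11445\right) + \frac{1}{275632} = - \frac{22383}{4} + \frac{1}{275632} = - \frac{1542367763}{275632}$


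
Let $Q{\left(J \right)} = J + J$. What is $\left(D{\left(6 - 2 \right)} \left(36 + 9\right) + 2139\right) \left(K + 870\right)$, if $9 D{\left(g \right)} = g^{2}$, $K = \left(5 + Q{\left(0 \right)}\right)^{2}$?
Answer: $1986005$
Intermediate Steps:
$Q{\left(J \right)} = 2 J$
$K = 25$ ($K = \left(5 + 2 \cdot 0\right)^{2} = \left(5 + 0\right)^{2} = 5^{2} = 25$)
$D{\left(g \right)} = \frac{g^{2}}{9}$
$\left(D{\left(6 - 2 \right)} \left(36 + 9\right) + 2139\right) \left(K + 870\right) = \left(\frac{\left(6 - 2\right)^{2}}{9} \left(36 + 9\right) + 2139\right) \left(25 + 870\right) = \left(\frac{4^{2}}{9} \cdot 45 + 2139\right) 895 = \left(\frac{1}{9} \cdot 16 \cdot 45 + 2139\right) 895 = \left(\frac{16}{9} \cdot 45 + 2139\right) 895 = \left(80 + 2139\right) 895 = 2219 \cdot 895 = 1986005$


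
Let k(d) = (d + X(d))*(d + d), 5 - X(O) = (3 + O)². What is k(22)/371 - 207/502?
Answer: -13285421/186242 ≈ -71.334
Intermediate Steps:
X(O) = 5 - (3 + O)²
k(d) = 2*d*(5 + d - (3 + d)²) (k(d) = (d + (5 - (3 + d)²))*(d + d) = (5 + d - (3 + d)²)*(2*d) = 2*d*(5 + d - (3 + d)²))
k(22)/371 - 207/502 = (2*22*(5 + 22 - (3 + 22)²))/371 - 207/502 = (2*22*(5 + 22 - 1*25²))*(1/371) - 207*1/502 = (2*22*(5 + 22 - 1*625))*(1/371) - 207/502 = (2*22*(5 + 22 - 625))*(1/371) - 207/502 = (2*22*(-598))*(1/371) - 207/502 = -26312*1/371 - 207/502 = -26312/371 - 207/502 = -13285421/186242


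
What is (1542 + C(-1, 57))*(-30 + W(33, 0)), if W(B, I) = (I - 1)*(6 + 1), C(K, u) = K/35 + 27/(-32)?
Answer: -63864331/1120 ≈ -57022.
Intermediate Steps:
C(K, u) = -27/32 + K/35 (C(K, u) = K*(1/35) + 27*(-1/32) = K/35 - 27/32 = -27/32 + K/35)
W(B, I) = -7 + 7*I (W(B, I) = (-1 + I)*7 = -7 + 7*I)
(1542 + C(-1, 57))*(-30 + W(33, 0)) = (1542 + (-27/32 + (1/35)*(-1)))*(-30 + (-7 + 7*0)) = (1542 + (-27/32 - 1/35))*(-30 + (-7 + 0)) = (1542 - 977/1120)*(-30 - 7) = (1726063/1120)*(-37) = -63864331/1120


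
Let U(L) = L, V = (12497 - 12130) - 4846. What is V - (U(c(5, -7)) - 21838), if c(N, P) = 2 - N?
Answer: 17362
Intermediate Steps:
V = -4479 (V = 367 - 4846 = -4479)
V - (U(c(5, -7)) - 21838) = -4479 - ((2 - 1*5) - 21838) = -4479 - ((2 - 5) - 21838) = -4479 - (-3 - 21838) = -4479 - 1*(-21841) = -4479 + 21841 = 17362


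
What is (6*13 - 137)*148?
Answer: -8732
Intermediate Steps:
(6*13 - 137)*148 = (78 - 137)*148 = -59*148 = -8732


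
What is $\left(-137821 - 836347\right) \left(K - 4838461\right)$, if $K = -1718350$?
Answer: $6387435458248$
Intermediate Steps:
$\left(-137821 - 836347\right) \left(K - 4838461\right) = \left(-137821 - 836347\right) \left(-1718350 - 4838461\right) = \left(-974168\right) \left(-6556811\right) = 6387435458248$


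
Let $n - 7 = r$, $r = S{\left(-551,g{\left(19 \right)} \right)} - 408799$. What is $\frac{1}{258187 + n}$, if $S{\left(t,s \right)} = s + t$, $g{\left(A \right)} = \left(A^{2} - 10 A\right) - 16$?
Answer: $- \frac{1}{151001} \approx -6.6225 \cdot 10^{-6}$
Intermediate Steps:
$g{\left(A \right)} = -16 + A^{2} - 10 A$
$r = -409195$ ($r = \left(\left(-16 + 19^{2} - 190\right) - 551\right) - 408799 = \left(\left(-16 + 361 - 190\right) - 551\right) - 408799 = \left(155 - 551\right) - 408799 = -396 - 408799 = -409195$)
$n = -409188$ ($n = 7 - 409195 = -409188$)
$\frac{1}{258187 + n} = \frac{1}{258187 - 409188} = \frac{1}{-151001} = - \frac{1}{151001}$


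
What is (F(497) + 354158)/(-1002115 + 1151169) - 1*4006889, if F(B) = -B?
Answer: -597242479345/149054 ≈ -4.0069e+6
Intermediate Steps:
(F(497) + 354158)/(-1002115 + 1151169) - 1*4006889 = (-1*497 + 354158)/(-1002115 + 1151169) - 1*4006889 = (-497 + 354158)/149054 - 4006889 = 353661*(1/149054) - 4006889 = 353661/149054 - 4006889 = -597242479345/149054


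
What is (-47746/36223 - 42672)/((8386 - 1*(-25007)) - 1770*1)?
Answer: -1545755602/1145479929 ≈ -1.3494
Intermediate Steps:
(-47746/36223 - 42672)/((8386 - 1*(-25007)) - 1770*1) = (-47746*1/36223 - 42672)/((8386 + 25007) - 1770) = (-47746/36223 - 42672)/(33393 - 1770) = -1545755602/36223/31623 = -1545755602/36223*1/31623 = -1545755602/1145479929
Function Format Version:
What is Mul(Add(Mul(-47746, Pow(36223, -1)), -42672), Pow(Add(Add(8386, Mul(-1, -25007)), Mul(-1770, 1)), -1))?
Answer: Rational(-1545755602, 1145479929) ≈ -1.3494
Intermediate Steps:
Mul(Add(Mul(-47746, Pow(36223, -1)), -42672), Pow(Add(Add(8386, Mul(-1, -25007)), Mul(-1770, 1)), -1)) = Mul(Add(Mul(-47746, Rational(1, 36223)), -42672), Pow(Add(Add(8386, 25007), -1770), -1)) = Mul(Add(Rational(-47746, 36223), -42672), Pow(Add(33393, -1770), -1)) = Mul(Rational(-1545755602, 36223), Pow(31623, -1)) = Mul(Rational(-1545755602, 36223), Rational(1, 31623)) = Rational(-1545755602, 1145479929)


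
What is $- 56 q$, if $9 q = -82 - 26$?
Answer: $672$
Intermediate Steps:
$q = -12$ ($q = \frac{-82 - 26}{9} = \frac{1}{9} \left(-108\right) = -12$)
$- 56 q = \left(-56\right) \left(-12\right) = 672$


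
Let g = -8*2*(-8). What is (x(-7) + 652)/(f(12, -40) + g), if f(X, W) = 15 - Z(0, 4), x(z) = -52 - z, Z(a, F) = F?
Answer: 607/139 ≈ 4.3669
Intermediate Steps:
g = 128 (g = -16*(-8) = 128)
f(X, W) = 11 (f(X, W) = 15 - 1*4 = 15 - 4 = 11)
(x(-7) + 652)/(f(12, -40) + g) = ((-52 - 1*(-7)) + 652)/(11 + 128) = ((-52 + 7) + 652)/139 = (-45 + 652)*(1/139) = 607*(1/139) = 607/139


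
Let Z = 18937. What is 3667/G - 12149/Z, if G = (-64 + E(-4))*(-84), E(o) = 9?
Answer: 13313599/87488940 ≈ 0.15217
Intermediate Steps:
G = 4620 (G = (-64 + 9)*(-84) = -55*(-84) = 4620)
3667/G - 12149/Z = 3667/4620 - 12149/18937 = 13313599/87488940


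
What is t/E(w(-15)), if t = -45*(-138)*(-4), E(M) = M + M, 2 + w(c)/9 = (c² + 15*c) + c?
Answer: 1380/17 ≈ 81.177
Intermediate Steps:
w(c) = -18 + 9*c² + 144*c (w(c) = -18 + 9*((c² + 15*c) + c) = -18 + 9*(c² + 16*c) = -18 + (9*c² + 144*c) = -18 + 9*c² + 144*c)
E(M) = 2*M
t = -24840 (t = 6210*(-4) = -24840)
t/E(w(-15)) = -24840*1/(2*(-18 + 9*(-15)² + 144*(-15))) = -24840*1/(2*(-18 + 9*225 - 2160)) = -24840*1/(2*(-18 + 2025 - 2160)) = -24840/(2*(-153)) = -24840/(-306) = -24840*(-1/306) = 1380/17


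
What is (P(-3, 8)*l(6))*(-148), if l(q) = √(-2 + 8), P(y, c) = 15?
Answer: -2220*√6 ≈ -5437.9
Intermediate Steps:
l(q) = √6
(P(-3, 8)*l(6))*(-148) = (15*√6)*(-148) = -2220*√6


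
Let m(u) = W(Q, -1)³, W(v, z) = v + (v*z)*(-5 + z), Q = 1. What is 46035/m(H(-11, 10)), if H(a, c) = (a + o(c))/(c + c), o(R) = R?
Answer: 46035/343 ≈ 134.21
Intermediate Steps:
H(a, c) = (a + c)/(2*c) (H(a, c) = (a + c)/(c + c) = (a + c)/((2*c)) = (a + c)*(1/(2*c)) = (a + c)/(2*c))
W(v, z) = v + v*z*(-5 + z)
m(u) = 343 (m(u) = (1*(1 + (-1)² - 5*(-1)))³ = (1*(1 + 1 + 5))³ = (1*7)³ = 7³ = 343)
46035/m(H(-11, 10)) = 46035/343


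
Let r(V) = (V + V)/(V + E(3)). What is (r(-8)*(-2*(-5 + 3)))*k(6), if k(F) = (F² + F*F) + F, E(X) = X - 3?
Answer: 624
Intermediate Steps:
E(X) = -3 + X
r(V) = 2 (r(V) = (V + V)/(V + (-3 + 3)) = (2*V)/(V + 0) = (2*V)/V = 2)
k(F) = F + 2*F² (k(F) = (F² + F²) + F = 2*F² + F = F + 2*F²)
(r(-8)*(-2*(-5 + 3)))*k(6) = (2*(-2*(-5 + 3)))*(6*(1 + 2*6)) = (2*(-2*(-2)))*(6*(1 + 12)) = (2*4)*(6*13) = 8*78 = 624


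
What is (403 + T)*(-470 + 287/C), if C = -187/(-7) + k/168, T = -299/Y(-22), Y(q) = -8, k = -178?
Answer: -1741669033/8620 ≈ -2.0205e+5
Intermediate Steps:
T = 299/8 (T = -299/(-8) = -299*(-1/8) = 299/8 ≈ 37.375)
C = 2155/84 (C = -187/(-7) - 178/168 = -187*(-1/7) - 178*1/168 = 187/7 - 89/84 = 2155/84 ≈ 25.655)
(403 + T)*(-470 + 287/C) = (403 + 299/8)*(-470 + 287/(2155/84)) = 3523*(-470 + 287*(84/2155))/8 = 3523*(-470 + 24108/2155)/8 = (3523/8)*(-988742/2155) = -1741669033/8620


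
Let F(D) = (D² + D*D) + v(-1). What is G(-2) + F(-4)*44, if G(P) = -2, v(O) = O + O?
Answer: 1318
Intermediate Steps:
v(O) = 2*O
F(D) = -2 + 2*D² (F(D) = (D² + D*D) + 2*(-1) = (D² + D²) - 2 = 2*D² - 2 = -2 + 2*D²)
G(-2) + F(-4)*44 = -2 + (-2 + 2*(-4)²)*44 = -2 + (-2 + 2*16)*44 = -2 + (-2 + 32)*44 = -2 + 30*44 = -2 + 1320 = 1318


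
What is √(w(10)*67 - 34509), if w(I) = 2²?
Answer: I*√34241 ≈ 185.04*I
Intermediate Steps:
w(I) = 4
√(w(10)*67 - 34509) = √(4*67 - 34509) = √(268 - 34509) = √(-34241) = I*√34241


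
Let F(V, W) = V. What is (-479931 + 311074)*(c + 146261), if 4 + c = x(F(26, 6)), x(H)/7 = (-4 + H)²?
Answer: -25268605765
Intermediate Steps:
x(H) = 7*(-4 + H)²
c = 3384 (c = -4 + 7*(-4 + 26)² = -4 + 7*22² = -4 + 7*484 = -4 + 3388 = 3384)
(-479931 + 311074)*(c + 146261) = (-479931 + 311074)*(3384 + 146261) = -168857*149645 = -25268605765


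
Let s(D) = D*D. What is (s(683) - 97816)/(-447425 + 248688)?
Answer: -368673/198737 ≈ -1.8551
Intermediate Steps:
s(D) = D²
(s(683) - 97816)/(-447425 + 248688) = (683² - 97816)/(-447425 + 248688) = (466489 - 97816)/(-198737) = 368673*(-1/198737) = -368673/198737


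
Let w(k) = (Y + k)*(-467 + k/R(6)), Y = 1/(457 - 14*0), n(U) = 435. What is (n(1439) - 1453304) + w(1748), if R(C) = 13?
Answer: -929605160/457 ≈ -2.0341e+6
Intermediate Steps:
Y = 1/457 (Y = 1/(457 + 0) = 1/457 ≈ 0.0021882)
w(k) = (-467 + k/13)*(1/457 + k) (w(k) = (1/457 + k)*(-467 + k/13) = (-467 + k/13)*(1/457 + k))
(n(1439) - 1453304) + w(1748) = (435 - 1453304) + (-467/457 - 2774446/5941*1748 + (1/13)*1748**2) = -1452869 + (-467/457 - 4849731608/5941 + (1/13)*3055504) = -1452869 + (-467/457 - 4849731608/5941 + 3055504/13) = -1452869 - 265644027/457 = -929605160/457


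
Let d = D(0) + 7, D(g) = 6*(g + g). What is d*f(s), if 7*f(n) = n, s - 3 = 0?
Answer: 3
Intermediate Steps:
s = 3 (s = 3 + 0 = 3)
D(g) = 12*g (D(g) = 6*(2*g) = 12*g)
f(n) = n/7
d = 7 (d = 12*0 + 7 = 0 + 7 = 7)
d*f(s) = 7*((1/7)*3) = 7*(3/7) = 3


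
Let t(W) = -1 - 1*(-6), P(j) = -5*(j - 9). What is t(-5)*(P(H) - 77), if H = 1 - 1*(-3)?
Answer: -260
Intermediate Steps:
H = 4 (H = 1 + 3 = 4)
P(j) = 45 - 5*j (P(j) = -5*(-9 + j) = 45 - 5*j)
t(W) = 5 (t(W) = -1 + 6 = 5)
t(-5)*(P(H) - 77) = 5*((45 - 5*4) - 77) = 5*((45 - 20) - 77) = 5*(25 - 77) = 5*(-52) = -260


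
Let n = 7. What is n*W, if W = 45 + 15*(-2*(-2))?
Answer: 735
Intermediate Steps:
W = 105 (W = 45 + 15*4 = 45 + 60 = 105)
n*W = 7*105 = 735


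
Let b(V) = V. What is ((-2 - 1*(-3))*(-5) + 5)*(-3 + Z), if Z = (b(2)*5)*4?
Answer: 0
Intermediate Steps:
Z = 40 (Z = (2*5)*4 = 10*4 = 40)
((-2 - 1*(-3))*(-5) + 5)*(-3 + Z) = ((-2 - 1*(-3))*(-5) + 5)*(-3 + 40) = ((-2 + 3)*(-5) + 5)*37 = (1*(-5) + 5)*37 = (-5 + 5)*37 = 0*37 = 0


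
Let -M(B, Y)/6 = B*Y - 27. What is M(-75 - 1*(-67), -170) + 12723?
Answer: 4725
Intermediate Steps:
M(B, Y) = 162 - 6*B*Y (M(B, Y) = -6*(B*Y - 27) = -6*(-27 + B*Y) = 162 - 6*B*Y)
M(-75 - 1*(-67), -170) + 12723 = (162 - 6*(-75 - 1*(-67))*(-170)) + 12723 = (162 - 6*(-75 + 67)*(-170)) + 12723 = (162 - 6*(-8)*(-170)) + 12723 = (162 - 8160) + 12723 = -7998 + 12723 = 4725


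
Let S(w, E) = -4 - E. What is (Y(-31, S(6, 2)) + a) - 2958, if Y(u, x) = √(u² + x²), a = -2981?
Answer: -5939 + √997 ≈ -5907.4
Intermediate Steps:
(Y(-31, S(6, 2)) + a) - 2958 = (√((-31)² + (-4 - 1*2)²) - 2981) - 2958 = (√(961 + (-4 - 2)²) - 2981) - 2958 = (√(961 + (-6)²) - 2981) - 2958 = (√(961 + 36) - 2981) - 2958 = (√997 - 2981) - 2958 = (-2981 + √997) - 2958 = -5939 + √997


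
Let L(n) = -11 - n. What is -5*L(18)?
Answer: 145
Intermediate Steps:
-5*L(18) = -5*(-11 - 1*18) = -5*(-11 - 18) = -5*(-29) = 145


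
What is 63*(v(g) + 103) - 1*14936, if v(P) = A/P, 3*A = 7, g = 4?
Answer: -33641/4 ≈ -8410.3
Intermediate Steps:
A = 7/3 (A = (⅓)*7 = 7/3 ≈ 2.3333)
v(P) = 7/(3*P)
63*(v(g) + 103) - 1*14936 = 63*((7/3)/4 + 103) - 1*14936 = 63*((7/3)*(¼) + 103) - 14936 = 63*(7/12 + 103) - 14936 = 63*(1243/12) - 14936 = 26103/4 - 14936 = -33641/4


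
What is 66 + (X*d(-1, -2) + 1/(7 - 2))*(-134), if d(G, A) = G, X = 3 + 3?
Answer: 4216/5 ≈ 843.20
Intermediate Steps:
X = 6
66 + (X*d(-1, -2) + 1/(7 - 2))*(-134) = 66 + (6*(-1) + 1/(7 - 2))*(-134) = 66 + (-6 + 1/5)*(-134) = 66 + (-6 + ⅕)*(-134) = 66 - 29/5*(-134) = 66 + 3886/5 = 4216/5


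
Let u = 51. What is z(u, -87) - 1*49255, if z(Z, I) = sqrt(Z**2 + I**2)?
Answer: -49255 + 3*sqrt(1130) ≈ -49154.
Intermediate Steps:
z(Z, I) = sqrt(I**2 + Z**2)
z(u, -87) - 1*49255 = sqrt((-87)**2 + 51**2) - 1*49255 = sqrt(7569 + 2601) - 49255 = sqrt(10170) - 49255 = 3*sqrt(1130) - 49255 = -49255 + 3*sqrt(1130)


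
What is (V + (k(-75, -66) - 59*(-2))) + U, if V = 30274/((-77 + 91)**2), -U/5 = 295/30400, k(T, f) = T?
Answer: 11762517/59584 ≈ 197.41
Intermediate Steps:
U = -59/1216 (U = -1475/30400 = -5*59/6080 = -59/1216 ≈ -0.048520)
V = 15137/98 (V = 30274/(14**2) = 30274/196 = 30274*(1/196) = 15137/98 ≈ 154.46)
(V + (k(-75, -66) - 59*(-2))) + U = (15137/98 + (-75 - 59*(-2))) - 59/1216 = (15137/98 + (-75 - 1*(-118))) - 59/1216 = (15137/98 + (-75 + 118)) - 59/1216 = (15137/98 + 43) - 59/1216 = 19351/98 - 59/1216 = 11762517/59584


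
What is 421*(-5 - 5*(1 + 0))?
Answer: -4210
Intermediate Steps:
421*(-5 - 5*(1 + 0)) = 421*(-5 - 5*1) = 421*(-5 - 5) = 421*(-10) = -4210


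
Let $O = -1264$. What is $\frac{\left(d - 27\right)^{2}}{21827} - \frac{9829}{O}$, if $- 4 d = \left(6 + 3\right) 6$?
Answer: $\frac{216610859}{27589328} \approx 7.8513$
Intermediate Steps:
$d = - \frac{27}{2}$ ($d = - \frac{\left(6 + 3\right) 6}{4} = - \frac{9 \cdot 6}{4} = \left(- \frac{1}{4}\right) 54 = - \frac{27}{2} \approx -13.5$)
$\frac{\left(d - 27\right)^{2}}{21827} - \frac{9829}{O} = \frac{\left(- \frac{27}{2} - 27\right)^{2}}{21827} - \frac{9829}{-1264} = \left(- \frac{81}{2}\right)^{2} \cdot \frac{1}{21827} - - \frac{9829}{1264} = \frac{6561}{4} \cdot \frac{1}{21827} + \frac{9829}{1264} = \frac{6561}{87308} + \frac{9829}{1264} = \frac{216610859}{27589328}$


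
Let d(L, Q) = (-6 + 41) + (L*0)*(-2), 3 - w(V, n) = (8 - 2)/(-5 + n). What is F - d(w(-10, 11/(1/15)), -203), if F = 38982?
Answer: 38947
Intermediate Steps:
w(V, n) = 3 - 6/(-5 + n) (w(V, n) = 3 - (8 - 2)/(-5 + n) = 3 - 6/(-5 + n))
d(L, Q) = 35 (d(L, Q) = 35 + 0*(-2) = 35 + 0 = 35)
F - d(w(-10, 11/(1/15)), -203) = 38982 - 1*35 = 38982 - 35 = 38947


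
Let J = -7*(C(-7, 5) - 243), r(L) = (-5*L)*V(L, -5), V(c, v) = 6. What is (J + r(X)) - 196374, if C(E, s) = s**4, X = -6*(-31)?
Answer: -204628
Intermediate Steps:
X = 186
r(L) = -30*L (r(L) = -5*L*6 = -30*L)
J = -2674 (J = -7*(5**4 - 243) = -7*(625 - 243) = -7*382 = -2674)
(J + r(X)) - 196374 = (-2674 - 30*186) - 196374 = (-2674 - 5580) - 196374 = -8254 - 196374 = -204628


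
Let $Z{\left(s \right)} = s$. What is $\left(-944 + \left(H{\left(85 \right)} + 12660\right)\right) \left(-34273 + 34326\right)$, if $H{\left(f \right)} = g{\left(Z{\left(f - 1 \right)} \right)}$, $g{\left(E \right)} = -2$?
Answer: $620842$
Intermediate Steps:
$H{\left(f \right)} = -2$
$\left(-944 + \left(H{\left(85 \right)} + 12660\right)\right) \left(-34273 + 34326\right) = \left(-944 + \left(-2 + 12660\right)\right) \left(-34273 + 34326\right) = \left(-944 + 12658\right) 53 = 11714 \cdot 53 = 620842$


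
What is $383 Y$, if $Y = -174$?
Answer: $-66642$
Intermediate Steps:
$383 Y = 383 \left(-174\right) = -66642$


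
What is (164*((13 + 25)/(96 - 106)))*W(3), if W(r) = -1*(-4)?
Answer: -12464/5 ≈ -2492.8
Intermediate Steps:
W(r) = 4
(164*((13 + 25)/(96 - 106)))*W(3) = (164*((13 + 25)/(96 - 106)))*4 = (164*(38/(-10)))*4 = (164*(38*(-⅒)))*4 = (164*(-19/5))*4 = -3116/5*4 = -12464/5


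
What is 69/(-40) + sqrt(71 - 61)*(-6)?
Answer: -69/40 - 6*sqrt(10) ≈ -20.699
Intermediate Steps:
69/(-40) + sqrt(71 - 61)*(-6) = 69*(-1/40) + sqrt(10)*(-6) = -69/40 - 6*sqrt(10)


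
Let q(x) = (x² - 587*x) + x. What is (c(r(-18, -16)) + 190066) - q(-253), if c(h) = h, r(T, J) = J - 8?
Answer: -22225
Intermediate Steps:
r(T, J) = -8 + J
q(x) = x² - 586*x
(c(r(-18, -16)) + 190066) - q(-253) = ((-8 - 16) + 190066) - (-253)*(-586 - 253) = (-24 + 190066) - (-253)*(-839) = 190042 - 1*212267 = 190042 - 212267 = -22225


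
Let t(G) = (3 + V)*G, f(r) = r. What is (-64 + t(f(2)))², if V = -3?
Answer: 4096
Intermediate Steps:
t(G) = 0 (t(G) = (3 - 3)*G = 0*G = 0)
(-64 + t(f(2)))² = (-64 + 0)² = (-64)² = 4096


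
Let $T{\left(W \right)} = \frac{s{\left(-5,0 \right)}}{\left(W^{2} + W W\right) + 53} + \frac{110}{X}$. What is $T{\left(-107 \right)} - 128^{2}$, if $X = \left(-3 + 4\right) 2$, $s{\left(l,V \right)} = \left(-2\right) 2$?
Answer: $- \frac{374766883}{22951} \approx -16329.0$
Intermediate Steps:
$s{\left(l,V \right)} = -4$
$X = 2$ ($X = 1 \cdot 2 = 2$)
$T{\left(W \right)} = 55 - \frac{4}{53 + 2 W^{2}}$ ($T{\left(W \right)} = - \frac{4}{\left(W^{2} + W W\right) + 53} + \frac{110}{2} = - \frac{4}{\left(W^{2} + W^{2}\right) + 53} + 110 \cdot \frac{1}{2} = - \frac{4}{2 W^{2} + 53} + 55 = - \frac{4}{53 + 2 W^{2}} + 55 = 55 - \frac{4}{53 + 2 W^{2}}$)
$T{\left(-107 \right)} - 128^{2} = \frac{2911 + 110 \left(-107\right)^{2}}{53 + 2 \left(-107\right)^{2}} - 128^{2} = \frac{2911 + 110 \cdot 11449}{53 + 2 \cdot 11449} - 16384 = \frac{2911 + 1259390}{53 + 22898} - 16384 = \frac{1}{22951} \cdot 1262301 - 16384 = \frac{1262301}{22951} - 16384 = - \frac{374766883}{22951}$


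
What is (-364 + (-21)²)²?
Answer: 5929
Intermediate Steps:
(-364 + (-21)²)² = (-364 + 441)² = 77² = 5929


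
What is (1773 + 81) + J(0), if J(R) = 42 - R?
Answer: 1896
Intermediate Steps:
(1773 + 81) + J(0) = (1773 + 81) + (42 - 1*0) = 1854 + (42 + 0) = 1854 + 42 = 1896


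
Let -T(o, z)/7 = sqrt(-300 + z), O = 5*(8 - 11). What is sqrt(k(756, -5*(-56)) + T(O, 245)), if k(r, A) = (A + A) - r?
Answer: sqrt(-196 - 7*I*sqrt(55)) ≈ 1.8383 - 14.12*I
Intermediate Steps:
k(r, A) = -r + 2*A (k(r, A) = 2*A - r = -r + 2*A)
O = -15 (O = 5*(-3) = -15)
T(o, z) = -7*sqrt(-300 + z)
sqrt(k(756, -5*(-56)) + T(O, 245)) = sqrt((-1*756 + 2*(-5*(-56))) - 7*sqrt(-300 + 245)) = sqrt((-756 + 2*280) - 7*I*sqrt(55)) = sqrt((-756 + 560) - 7*I*sqrt(55)) = sqrt(-196 - 7*I*sqrt(55))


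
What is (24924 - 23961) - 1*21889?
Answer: -20926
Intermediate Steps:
(24924 - 23961) - 1*21889 = 963 - 21889 = -20926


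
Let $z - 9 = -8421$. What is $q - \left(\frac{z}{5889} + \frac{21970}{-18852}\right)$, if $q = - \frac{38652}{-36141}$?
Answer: $\frac{816580147165}{222908508186} \approx 3.6633$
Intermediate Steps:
$z = -8412$ ($z = 9 - 8421 = -8412$)
$q = \frac{12884}{12047}$ ($q = \left(-38652\right) \left(- \frac{1}{36141}\right) = \frac{12884}{12047} \approx 1.0695$)
$q - \left(\frac{z}{5889} + \frac{21970}{-18852}\right) = \frac{12884}{12047} - \left(- \frac{8412}{5889} + \frac{21970}{-18852}\right) = \frac{12884}{12047} - \left(\left(-8412\right) \frac{1}{5889} + 21970 \left(- \frac{1}{18852}\right)\right) = \frac{12884}{12047} - \left(- \frac{2804}{1963} - \frac{10985}{9426}\right) = \frac{12884}{12047} - - \frac{47994059}{18503238} = \frac{12884}{12047} + \frac{47994059}{18503238} = \frac{816580147165}{222908508186}$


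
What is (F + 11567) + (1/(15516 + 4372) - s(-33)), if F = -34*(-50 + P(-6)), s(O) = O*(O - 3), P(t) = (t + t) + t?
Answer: 252398609/19888 ≈ 12691.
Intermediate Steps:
P(t) = 3*t (P(t) = 2*t + t = 3*t)
s(O) = O*(-3 + O)
F = 2312 (F = -34*(-50 + 3*(-6)) = -34*(-50 - 18) = -34*(-68) = 2312)
(F + 11567) + (1/(15516 + 4372) - s(-33)) = (2312 + 11567) + (1/(15516 + 4372) - (-33)*(-3 - 33)) = 13879 + (1/19888 - (-33)*(-36)) = 13879 + (1/19888 - 1*1188) = 13879 + (1/19888 - 1188) = 13879 - 23626943/19888 = 252398609/19888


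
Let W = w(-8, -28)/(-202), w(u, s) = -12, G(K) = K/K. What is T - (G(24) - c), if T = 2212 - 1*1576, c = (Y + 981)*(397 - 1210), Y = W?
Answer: -80493596/101 ≈ -7.9697e+5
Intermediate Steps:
G(K) = 1
W = 6/101 (W = -12/(-202) = -12*(-1/202) = 6/101 ≈ 0.059406)
Y = 6/101 ≈ 0.059406
c = -80557731/101 (c = (6/101 + 981)*(397 - 1210) = (99087/101)*(-813) = -80557731/101 ≈ -7.9760e+5)
T = 636 (T = 2212 - 1576 = 636)
T - (G(24) - c) = 636 - (1 - 1*(-80557731/101)) = 636 - (1 + 80557731/101) = 636 - 1*80557832/101 = 636 - 80557832/101 = -80493596/101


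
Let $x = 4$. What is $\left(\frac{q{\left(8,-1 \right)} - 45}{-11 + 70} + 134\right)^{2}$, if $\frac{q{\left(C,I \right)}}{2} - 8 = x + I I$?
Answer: $\frac{62204769}{3481} \approx 17870.0$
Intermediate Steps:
$q{\left(C,I \right)} = 24 + 2 I^{2}$ ($q{\left(C,I \right)} = 16 + 2 \left(4 + I I\right) = 16 + 2 \left(4 + I^{2}\right) = 16 + \left(8 + 2 I^{2}\right) = 24 + 2 I^{2}$)
$\left(\frac{q{\left(8,-1 \right)} - 45}{-11 + 70} + 134\right)^{2} = \left(\frac{\left(24 + 2 \left(-1\right)^{2}\right) - 45}{-11 + 70} + 134\right)^{2} = \left(\frac{\left(24 + 2 \cdot 1\right) - 45}{59} + 134\right)^{2} = \left(\left(\left(24 + 2\right) - 45\right) \frac{1}{59} + 134\right)^{2} = \left(\left(26 - 45\right) \frac{1}{59} + 134\right)^{2} = \left(\left(-19\right) \frac{1}{59} + 134\right)^{2} = \left(- \frac{19}{59} + 134\right)^{2} = \left(\frac{7887}{59}\right)^{2} = \frac{62204769}{3481}$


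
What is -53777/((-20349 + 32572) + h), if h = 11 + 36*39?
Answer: -53777/13638 ≈ -3.9432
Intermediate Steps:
h = 1415 (h = 11 + 1404 = 1415)
-53777/((-20349 + 32572) + h) = -53777/((-20349 + 32572) + 1415) = -53777/(12223 + 1415) = -53777/13638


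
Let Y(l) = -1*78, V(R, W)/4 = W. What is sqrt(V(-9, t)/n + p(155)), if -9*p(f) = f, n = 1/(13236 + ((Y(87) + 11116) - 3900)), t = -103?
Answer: I*sqrt(75546947)/3 ≈ 2897.3*I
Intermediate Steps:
V(R, W) = 4*W
Y(l) = -78
n = 1/20374 (n = 1/(13236 + ((-78 + 11116) - 3900)) = 1/(13236 + (11038 - 3900)) = 1/(13236 + 7138) = 1/20374 ≈ 4.9082e-5)
p(f) = -f/9
sqrt(V(-9, t)/n + p(155)) = sqrt((4*(-103))/(1/20374) - 1/9*155) = sqrt(-412*20374 - 155/9) = sqrt(-8394088 - 155/9) = sqrt(-75546947/9) = I*sqrt(75546947)/3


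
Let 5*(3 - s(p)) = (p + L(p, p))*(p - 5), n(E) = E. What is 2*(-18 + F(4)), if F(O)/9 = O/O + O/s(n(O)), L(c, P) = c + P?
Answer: -14/3 ≈ -4.6667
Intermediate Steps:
L(c, P) = P + c
s(p) = 3 - 3*p*(-5 + p)/5 (s(p) = 3 - (p + (p + p))*(p - 5)/5 = 3 - (p + 2*p)*(-5 + p)/5 = 3 - 3*p*(-5 + p)/5)
F(O) = 9 + 9*O/(3 + 3*O - 3*O**2/5) (F(O) = 9*(O/O + O/(3 + 3*O - 3*O**2/5)) = 9*(1 + O/(3 + 3*O - 3*O**2/5)) = 9 + 9*O/(3 + 3*O - 3*O**2/5))
2*(-18 + F(4)) = 2*(-18 + 3*(15 - 3*4**2 + 20*4)/(5 - 1*4**2 + 5*4)) = 2*(-18 + 3*(15 - 3*16 + 80)/(5 - 1*16 + 20)) = 2*(-18 + 3*(15 - 48 + 80)/(5 - 16 + 20)) = 2*(-18 + 3*47/9) = 2*(-18 + 3*(1/9)*47) = 2*(-18 + 47/3) = 2*(-7/3) = -14/3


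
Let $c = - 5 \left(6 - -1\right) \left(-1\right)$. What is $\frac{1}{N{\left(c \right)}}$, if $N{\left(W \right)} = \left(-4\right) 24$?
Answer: $- \frac{1}{96} \approx -0.010417$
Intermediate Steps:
$c = 35$ ($c = - 5 \left(6 + 1\right) \left(-1\right) = \left(-5\right) 7 \left(-1\right) = \left(-35\right) \left(-1\right) = 35$)
$N{\left(W \right)} = -96$
$\frac{1}{N{\left(c \right)}} = \frac{1}{-96} = - \frac{1}{96}$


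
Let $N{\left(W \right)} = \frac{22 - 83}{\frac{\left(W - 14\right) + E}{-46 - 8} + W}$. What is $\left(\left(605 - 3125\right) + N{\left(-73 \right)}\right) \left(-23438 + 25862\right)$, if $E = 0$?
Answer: $- \frac{7846735248}{1285} \approx -6.1064 \cdot 10^{6}$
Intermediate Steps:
$N{\left(W \right)} = - \frac{61}{\frac{7}{27} + \frac{53 W}{54}}$ ($N{\left(W \right)} = \frac{22 - 83}{\frac{\left(W - 14\right) + 0}{-46 - 8} + W} = - \frac{61}{\frac{\left(W - 14\right) + 0}{-54} + W} = - \frac{61}{\left(\left(-14 + W\right) + 0\right) \left(- \frac{1}{54}\right) + W} = - \frac{61}{\left(-14 + W\right) \left(- \frac{1}{54}\right) + W} = - \frac{61}{\left(\frac{7}{27} - \frac{W}{54}\right) + W} = - \frac{61}{\frac{7}{27} + \frac{53 W}{54}}$)
$\left(\left(605 - 3125\right) + N{\left(-73 \right)}\right) \left(-23438 + 25862\right) = \left(\left(605 - 3125\right) - \frac{3294}{14 + 53 \left(-73\right)}\right) \left(-23438 + 25862\right) = \left(-2520 - \frac{3294}{14 - 3869}\right) 2424 = \left(-2520 - \frac{3294}{-3855}\right) 2424 = \left(-2520 - - \frac{1098}{1285}\right) 2424 = \left(-2520 + \frac{1098}{1285}\right) 2424 = \left(- \frac{3237102}{1285}\right) 2424 = - \frac{7846735248}{1285}$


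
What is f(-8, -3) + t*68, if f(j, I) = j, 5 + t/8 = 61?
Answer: 30456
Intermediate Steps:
t = 448 (t = -40 + 8*61 = -40 + 488 = 448)
f(-8, -3) + t*68 = -8 + 448*68 = -8 + 30464 = 30456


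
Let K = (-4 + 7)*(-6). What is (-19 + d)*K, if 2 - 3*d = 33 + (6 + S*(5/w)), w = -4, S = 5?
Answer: 1053/2 ≈ 526.50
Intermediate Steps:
d = -41/4 (d = 2/3 - (33 + (6 + 5*(5/(-4))))/3 = 2/3 - (33 + (6 + 5*(5*(-1/4))))/3 = 2/3 - (33 + (6 + 5*(-5/4)))/3 = 2/3 - (33 + (6 - 25/4))/3 = 2/3 - (33 - 1/4)/3 = 2/3 - 1/3*131/4 = 2/3 - 131/12 = -41/4 ≈ -10.250)
K = -18 (K = 3*(-6) = -18)
(-19 + d)*K = (-19 - 41/4)*(-18) = -117/4*(-18) = 1053/2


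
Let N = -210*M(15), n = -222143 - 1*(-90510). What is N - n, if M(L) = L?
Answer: 128483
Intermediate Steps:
n = -131633 (n = -222143 + 90510 = -131633)
N = -3150 (N = -210*15 = -3150)
N - n = -3150 - 1*(-131633) = -3150 + 131633 = 128483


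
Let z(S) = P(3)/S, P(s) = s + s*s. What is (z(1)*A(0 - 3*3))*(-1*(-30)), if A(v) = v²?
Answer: 29160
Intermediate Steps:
P(s) = s + s²
z(S) = 12/S (z(S) = (3*(1 + 3))/S = (3*4)/S = 12/S)
(z(1)*A(0 - 3*3))*(-1*(-30)) = ((12/1)*(0 - 3*3)²)*(-1*(-30)) = ((12*1)*(0 - 9)²)*30 = (12*(-9)²)*30 = (12*81)*30 = 972*30 = 29160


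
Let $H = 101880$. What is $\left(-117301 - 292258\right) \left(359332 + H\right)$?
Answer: $-188893525508$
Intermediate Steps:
$\left(-117301 - 292258\right) \left(359332 + H\right) = \left(-117301 - 292258\right) \left(359332 + 101880\right) = \left(-409559\right) 461212 = -188893525508$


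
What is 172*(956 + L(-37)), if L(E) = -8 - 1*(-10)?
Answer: 164776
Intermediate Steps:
L(E) = 2 (L(E) = -8 + 10 = 2)
172*(956 + L(-37)) = 172*(956 + 2) = 172*958 = 164776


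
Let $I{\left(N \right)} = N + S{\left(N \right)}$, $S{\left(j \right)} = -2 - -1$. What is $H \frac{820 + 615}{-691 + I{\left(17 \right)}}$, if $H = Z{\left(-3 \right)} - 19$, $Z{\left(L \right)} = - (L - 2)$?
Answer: $\frac{4018}{135} \approx 29.763$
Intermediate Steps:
$Z{\left(L \right)} = 2 - L$ ($Z{\left(L \right)} = - (-2 + L) = 2 - L$)
$S{\left(j \right)} = -1$ ($S{\left(j \right)} = -2 + 1 = -1$)
$I{\left(N \right)} = -1 + N$ ($I{\left(N \right)} = N - 1 = -1 + N$)
$H = -14$ ($H = \left(2 - -3\right) - 19 = \left(2 + 3\right) - 19 = 5 - 19 = -14$)
$H \frac{820 + 615}{-691 + I{\left(17 \right)}} = - 14 \frac{820 + 615}{-691 + \left(-1 + 17\right)} = - 14 \frac{1435}{-691 + 16} = - 14 \frac{1435}{-675} = - 14 \cdot 1435 \left(- \frac{1}{675}\right) = \left(-14\right) \left(- \frac{287}{135}\right) = \frac{4018}{135}$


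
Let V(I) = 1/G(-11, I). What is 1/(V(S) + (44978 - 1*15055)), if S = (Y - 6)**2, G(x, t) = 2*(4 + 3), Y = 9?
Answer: 14/418923 ≈ 3.3419e-5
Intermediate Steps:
G(x, t) = 14 (G(x, t) = 2*7 = 14)
S = 9 (S = (9 - 6)**2 = 3**2 = 9)
V(I) = 1/14
1/(V(S) + (44978 - 1*15055)) = 1/(1/14 + (44978 - 1*15055)) = 1/(1/14 + (44978 - 15055)) = 1/(1/14 + 29923) = 1/(418923/14) = 14/418923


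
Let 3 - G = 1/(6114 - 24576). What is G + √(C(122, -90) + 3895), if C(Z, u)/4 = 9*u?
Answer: 55387/18462 + √655 ≈ 28.593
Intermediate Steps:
C(Z, u) = 36*u (C(Z, u) = 4*(9*u) = 36*u)
G = 55387/18462 (G = 3 - 1/(6114 - 24576) = 3 - 1/(-18462) = 3 - 1*(-1/18462) = 3 + 1/18462 = 55387/18462 ≈ 3.0001)
G + √(C(122, -90) + 3895) = 55387/18462 + √(36*(-90) + 3895) = 55387/18462 + √(-3240 + 3895) = 55387/18462 + √655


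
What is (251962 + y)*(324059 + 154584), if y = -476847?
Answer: -107639631055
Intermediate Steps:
(251962 + y)*(324059 + 154584) = (251962 - 476847)*(324059 + 154584) = -224885*478643 = -107639631055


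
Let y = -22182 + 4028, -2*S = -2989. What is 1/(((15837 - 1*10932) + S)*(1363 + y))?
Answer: -2/214908009 ≈ -9.3063e-9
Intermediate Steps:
S = 2989/2 (S = -1/2*(-2989) = 2989/2 ≈ 1494.5)
y = -18154
1/(((15837 - 1*10932) + S)*(1363 + y)) = 1/(((15837 - 1*10932) + 2989/2)*(1363 - 18154)) = 1/(((15837 - 10932) + 2989/2)*(-16791)) = 1/((4905 + 2989/2)*(-16791)) = 1/((12799/2)*(-16791)) = 1/(-214908009/2) = -2/214908009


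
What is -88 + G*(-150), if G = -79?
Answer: 11762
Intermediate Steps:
-88 + G*(-150) = -88 - 79*(-150) = -88 + 11850 = 11762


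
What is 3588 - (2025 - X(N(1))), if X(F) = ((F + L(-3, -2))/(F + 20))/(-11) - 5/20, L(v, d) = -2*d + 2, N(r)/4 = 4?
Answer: 56257/36 ≈ 1562.7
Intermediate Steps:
N(r) = 16 (N(r) = 4*4 = 16)
L(v, d) = 2 - 2*d
X(F) = -¼ - (6 + F)/(11*(20 + F)) (X(F) = ((F + (2 - 2*(-2)))/(F + 20))/(-11) - 5/20 = ((F + (2 + 4))/(20 + F))*(-1/11) - 5*1/20 = ((F + 6)/(20 + F))*(-1/11) - ¼ = ((6 + F)/(20 + F))*(-1/11) - ¼ = -(6 + F)/(11*(20 + F)) - ¼ = -¼ - (6 + F)/(11*(20 + F)))
3588 - (2025 - X(N(1))) = 3588 - (2025 - (-244 - 15*16)/(44*(20 + 16))) = 3588 - (2025 - (-244 - 240)/(44*36)) = 3588 - (2025 - (-484)/(44*36)) = 3588 - (2025 - 1*(-11/36)) = 3588 - (2025 + 11/36) = 3588 - 1*72911/36 = 3588 - 72911/36 = 56257/36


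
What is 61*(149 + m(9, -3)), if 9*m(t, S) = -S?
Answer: 27328/3 ≈ 9109.3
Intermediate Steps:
m(t, S) = -S/9 (m(t, S) = (-S)/9 = -S/9)
61*(149 + m(9, -3)) = 61*(149 - ⅑*(-3)) = 61*(149 + ⅓) = 61*(448/3) = 27328/3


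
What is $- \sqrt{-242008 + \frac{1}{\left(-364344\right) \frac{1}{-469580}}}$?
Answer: $- \frac{i \sqrt{2007847254066198}}{91086} \approx - 491.94 i$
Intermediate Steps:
$- \sqrt{-242008 + \frac{1}{\left(-364344\right) \frac{1}{-469580}}} = - \sqrt{-242008 + \frac{1}{\left(-364344\right) \left(- \frac{1}{469580}\right)}} = - \sqrt{-242008 + \frac{1}{\frac{91086}{117395}}} = - \sqrt{-242008 + \frac{117395}{91086}} = - \sqrt{- \frac{22043423293}{91086}} = - \frac{i \sqrt{2007847254066198}}{91086}$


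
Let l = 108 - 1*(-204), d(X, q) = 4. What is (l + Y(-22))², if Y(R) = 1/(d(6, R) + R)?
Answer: 31528225/324 ≈ 97309.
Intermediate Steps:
Y(R) = 1/(4 + R)
l = 312 (l = 108 + 204 = 312)
(l + Y(-22))² = (312 + 1/(4 - 22))² = (312 + 1/(-18))² = (312 - 1/18)² = (5615/18)² = 31528225/324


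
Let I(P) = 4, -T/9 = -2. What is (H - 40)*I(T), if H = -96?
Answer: -544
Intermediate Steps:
T = 18 (T = -9*(-2) = 18)
(H - 40)*I(T) = (-96 - 40)*4 = -136*4 = -544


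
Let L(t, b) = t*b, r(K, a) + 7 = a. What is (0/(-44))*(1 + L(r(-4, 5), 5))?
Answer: 0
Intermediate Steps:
r(K, a) = -7 + a
L(t, b) = b*t
(0/(-44))*(1 + L(r(-4, 5), 5)) = (0/(-44))*(1 + 5*(-7 + 5)) = (0*(-1/44))*(1 + 5*(-2)) = 0*(1 - 10) = 0*(-9) = 0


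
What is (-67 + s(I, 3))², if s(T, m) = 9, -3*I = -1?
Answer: 3364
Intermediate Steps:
I = ⅓ (I = -⅓*(-1) = ⅓ ≈ 0.33333)
(-67 + s(I, 3))² = (-67 + 9)² = (-58)² = 3364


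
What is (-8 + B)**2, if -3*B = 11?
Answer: 1225/9 ≈ 136.11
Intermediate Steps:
B = -11/3 (B = -1/3*11 = -11/3 ≈ -3.6667)
(-8 + B)**2 = (-8 - 11/3)**2 = (-35/3)**2 = 1225/9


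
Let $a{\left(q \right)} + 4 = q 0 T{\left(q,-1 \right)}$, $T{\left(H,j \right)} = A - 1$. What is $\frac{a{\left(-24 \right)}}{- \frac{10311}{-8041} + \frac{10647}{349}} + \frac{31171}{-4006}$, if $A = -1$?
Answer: $- \frac{1412883216851}{178689765198} \approx -7.9069$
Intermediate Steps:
$T{\left(H,j \right)} = -2$ ($T{\left(H,j \right)} = -1 - 1 = -2$)
$a{\left(q \right)} = -4$ ($a{\left(q \right)} = -4 + q 0 \left(-2\right) = -4 + 0 \left(-2\right) = -4 + 0 = -4$)
$\frac{a{\left(-24 \right)}}{- \frac{10311}{-8041} + \frac{10647}{349}} + \frac{31171}{-4006} = - \frac{4}{- \frac{10311}{-8041} + \frac{10647}{349}} + \frac{31171}{-4006} = - \frac{4}{\left(-10311\right) \left(- \frac{1}{8041}\right) + 10647 \cdot \frac{1}{349}} + 31171 \left(- \frac{1}{4006}\right) = - \frac{4}{\frac{10311}{8041} + \frac{10647}{349}} - \frac{31171}{4006} = - \frac{4}{\frac{89211066}{2806309}} - \frac{31171}{4006} = \left(-4\right) \frac{2806309}{89211066} - \frac{31171}{4006} = - \frac{5612618}{44605533} - \frac{31171}{4006} = - \frac{1412883216851}{178689765198}$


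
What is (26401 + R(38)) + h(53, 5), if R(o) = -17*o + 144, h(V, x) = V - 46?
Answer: 25906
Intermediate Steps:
h(V, x) = -46 + V
R(o) = 144 - 17*o
(26401 + R(38)) + h(53, 5) = (26401 + (144 - 17*38)) + (-46 + 53) = (26401 + (144 - 646)) + 7 = (26401 - 502) + 7 = 25899 + 7 = 25906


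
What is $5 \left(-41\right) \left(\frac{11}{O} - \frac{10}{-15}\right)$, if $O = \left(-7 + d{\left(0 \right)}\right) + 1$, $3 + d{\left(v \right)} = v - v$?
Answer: $\frac{1025}{9} \approx 113.89$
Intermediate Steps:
$d{\left(v \right)} = -3$ ($d{\left(v \right)} = -3 + \left(v - v\right) = -3 + 0 = -3$)
$O = -9$ ($O = \left(-7 - 3\right) + 1 = -10 + 1 = -9$)
$5 \left(-41\right) \left(\frac{11}{O} - \frac{10}{-15}\right) = 5 \left(-41\right) \left(\frac{11}{-9} - \frac{10}{-15}\right) = - 205 \left(11 \left(- \frac{1}{9}\right) - - \frac{2}{3}\right) = - 205 \left(- \frac{11}{9} + \frac{2}{3}\right) = \left(-205\right) \left(- \frac{5}{9}\right) = \frac{1025}{9}$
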